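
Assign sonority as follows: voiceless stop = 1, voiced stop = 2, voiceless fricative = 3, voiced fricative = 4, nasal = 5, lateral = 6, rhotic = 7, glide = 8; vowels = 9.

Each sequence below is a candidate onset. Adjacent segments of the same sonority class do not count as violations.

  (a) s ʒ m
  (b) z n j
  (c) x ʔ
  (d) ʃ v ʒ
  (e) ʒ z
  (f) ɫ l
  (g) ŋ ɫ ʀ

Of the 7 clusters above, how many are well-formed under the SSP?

6

(a) 3-4-5 → obeys
(b) 4-5-8 → obeys
(c) 3-1 → violates
(d) 3-4-4 → obeys
(e) 4-4 → obeys
(f) 6-6 → obeys
(g) 5-6-7 → obeys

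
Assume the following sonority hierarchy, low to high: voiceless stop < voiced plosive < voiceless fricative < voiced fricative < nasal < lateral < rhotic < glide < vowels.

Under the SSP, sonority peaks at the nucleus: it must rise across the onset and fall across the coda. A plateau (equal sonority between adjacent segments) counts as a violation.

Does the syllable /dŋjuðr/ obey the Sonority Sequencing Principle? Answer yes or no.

Onset: /d/ is a voiced plosive (sonority 2), /ŋ/ is a nasal (sonority 5), /j/ is a glide (sonority 8); then the nucleus /u/ (sonority 9).
Onset profile 2-5-8-9 — rises to the nucleus.
Coda: /ð/ is a voiced fricative (sonority 4), /r/ is a rhotic (sonority 7).
Coda profile 9-4-7 — does not strictly fall throughout.

no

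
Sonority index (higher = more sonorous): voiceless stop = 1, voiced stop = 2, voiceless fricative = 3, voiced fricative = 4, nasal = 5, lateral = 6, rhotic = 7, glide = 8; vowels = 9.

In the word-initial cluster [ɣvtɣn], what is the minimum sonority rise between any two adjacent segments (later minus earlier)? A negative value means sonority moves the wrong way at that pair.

/ɣ/ is a voiced fricative (sonority 4).
/v/ is a voiced fricative (sonority 4).
/t/ is a voiceless stop (sonority 1).
/ɣ/ is a voiced fricative (sonority 4).
/n/ is a nasal (sonority 5).
/ɣ/→/v/: change +0.
/v/→/t/: change -3.
/t/→/ɣ/: change +3.
/ɣ/→/n/: change +1.
Minimum = -3.

-3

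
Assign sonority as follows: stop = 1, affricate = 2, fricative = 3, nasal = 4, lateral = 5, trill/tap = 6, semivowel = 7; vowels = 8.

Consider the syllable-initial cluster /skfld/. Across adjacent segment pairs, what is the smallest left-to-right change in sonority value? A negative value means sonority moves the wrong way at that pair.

-4

/s/: fricative = 3.
/k/: stop = 1.
/f/: fricative = 3.
/l/: lateral = 5.
/d/: stop = 1.
/s/→/k/: change -2.
/k/→/f/: change +2.
/f/→/l/: change +2.
/l/→/d/: change -4.
Minimum = -4.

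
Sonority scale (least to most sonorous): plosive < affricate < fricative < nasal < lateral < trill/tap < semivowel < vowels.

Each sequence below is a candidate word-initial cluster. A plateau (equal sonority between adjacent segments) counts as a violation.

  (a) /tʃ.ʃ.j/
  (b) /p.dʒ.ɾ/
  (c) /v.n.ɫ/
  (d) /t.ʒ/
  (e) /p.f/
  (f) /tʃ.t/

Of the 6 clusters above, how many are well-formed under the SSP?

(a) 2-3-7 → obeys
(b) 1-2-6 → obeys
(c) 3-4-5 → obeys
(d) 1-3 → obeys
(e) 1-3 → obeys
(f) 2-1 → violates

5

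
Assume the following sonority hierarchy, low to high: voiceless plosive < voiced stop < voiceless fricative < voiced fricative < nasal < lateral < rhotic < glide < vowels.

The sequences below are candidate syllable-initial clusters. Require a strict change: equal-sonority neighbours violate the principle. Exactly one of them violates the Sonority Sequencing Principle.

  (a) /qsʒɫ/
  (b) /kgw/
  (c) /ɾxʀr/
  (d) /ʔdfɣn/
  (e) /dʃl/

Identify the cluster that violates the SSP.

c

(a) sonority 1-3-4-6: well-formed.
(b) sonority 1-2-8: well-formed.
(c) sonority 7-3-7-7: ill-formed.
(d) sonority 1-2-3-4-5: well-formed.
(e) sonority 2-3-6: well-formed.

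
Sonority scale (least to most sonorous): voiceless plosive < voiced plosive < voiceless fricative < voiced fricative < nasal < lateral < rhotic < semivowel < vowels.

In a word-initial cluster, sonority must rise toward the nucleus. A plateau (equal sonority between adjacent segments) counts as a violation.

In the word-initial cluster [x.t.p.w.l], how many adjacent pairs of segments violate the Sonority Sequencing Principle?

3

/x/ is a voiceless fricative (sonority 3).
/t/ is a voiceless plosive (sonority 1).
/p/ is a voiceless plosive (sonority 1).
/w/ is a semivowel (sonority 8).
/l/ is a lateral (sonority 6).
/x/→/t/: 3→1 (does not rise) — violation.
/t/→/p/: 1→1 (plateau) — violation.
/p/→/w/: 1→8 (rises) — ok.
/w/→/l/: 8→6 (does not rise) — violation.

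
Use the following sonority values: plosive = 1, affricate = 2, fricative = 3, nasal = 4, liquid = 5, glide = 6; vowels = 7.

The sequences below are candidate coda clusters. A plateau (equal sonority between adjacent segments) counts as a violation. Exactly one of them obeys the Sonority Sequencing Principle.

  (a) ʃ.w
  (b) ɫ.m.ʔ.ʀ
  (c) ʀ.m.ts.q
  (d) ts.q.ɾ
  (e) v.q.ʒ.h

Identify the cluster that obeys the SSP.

(a) 3-6 → violates
(b) 5-4-1-5 → violates
(c) 5-4-2-1 → obeys
(d) 2-1-5 → violates
(e) 3-1-3-3 → violates

c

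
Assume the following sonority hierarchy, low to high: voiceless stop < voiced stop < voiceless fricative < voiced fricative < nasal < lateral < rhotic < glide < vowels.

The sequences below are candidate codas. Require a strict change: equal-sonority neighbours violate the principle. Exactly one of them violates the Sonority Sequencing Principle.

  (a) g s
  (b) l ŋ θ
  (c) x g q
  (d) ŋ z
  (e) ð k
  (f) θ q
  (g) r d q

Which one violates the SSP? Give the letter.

a

(a) sonority 2-3: ill-formed.
(b) sonority 6-5-3: well-formed.
(c) sonority 3-2-1: well-formed.
(d) sonority 5-4: well-formed.
(e) sonority 4-1: well-formed.
(f) sonority 3-1: well-formed.
(g) sonority 7-2-1: well-formed.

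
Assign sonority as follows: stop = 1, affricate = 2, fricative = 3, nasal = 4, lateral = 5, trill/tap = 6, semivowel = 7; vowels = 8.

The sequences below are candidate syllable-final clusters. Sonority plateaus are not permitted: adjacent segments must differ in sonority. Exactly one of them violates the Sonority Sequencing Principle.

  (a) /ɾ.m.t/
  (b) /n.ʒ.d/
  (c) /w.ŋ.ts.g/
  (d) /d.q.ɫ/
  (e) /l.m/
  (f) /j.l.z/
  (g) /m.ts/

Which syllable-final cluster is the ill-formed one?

(a) 6-4-1 → obeys
(b) 4-3-1 → obeys
(c) 7-4-2-1 → obeys
(d) 1-1-5 → violates
(e) 5-4 → obeys
(f) 7-5-3 → obeys
(g) 4-2 → obeys

d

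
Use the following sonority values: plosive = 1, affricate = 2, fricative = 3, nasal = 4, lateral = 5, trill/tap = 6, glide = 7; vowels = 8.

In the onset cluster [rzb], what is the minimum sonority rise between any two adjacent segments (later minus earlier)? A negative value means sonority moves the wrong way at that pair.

-3

/r/: trill/tap = 6.
/z/: fricative = 3.
/b/: plosive = 1.
/r/→/z/: change -3.
/z/→/b/: change -2.
Minimum = -3.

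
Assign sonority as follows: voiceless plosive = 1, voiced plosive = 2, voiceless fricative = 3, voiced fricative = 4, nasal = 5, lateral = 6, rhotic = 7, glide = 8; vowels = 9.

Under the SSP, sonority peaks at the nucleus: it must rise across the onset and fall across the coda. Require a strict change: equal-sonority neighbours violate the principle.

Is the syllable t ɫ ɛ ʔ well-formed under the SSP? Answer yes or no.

Onset: /t/ is a voiceless plosive (sonority 1), /ɫ/ is a lateral (sonority 6); then the nucleus /ɛ/ (sonority 9).
Onset profile 1-6-9 — rises to the nucleus.
Coda: /ʔ/ is a voiceless plosive (sonority 1).
Coda profile 9-1 — falls from the nucleus.

yes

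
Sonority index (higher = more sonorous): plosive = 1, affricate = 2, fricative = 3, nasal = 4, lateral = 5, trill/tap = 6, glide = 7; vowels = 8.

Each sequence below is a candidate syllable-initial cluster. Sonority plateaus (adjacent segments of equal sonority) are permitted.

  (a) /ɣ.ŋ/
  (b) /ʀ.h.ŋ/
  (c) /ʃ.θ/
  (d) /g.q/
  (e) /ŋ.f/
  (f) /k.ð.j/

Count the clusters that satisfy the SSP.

4

(a) /ɣ.ŋ/: profile 3-4 — obeys.
(b) /ʀ.h.ŋ/: profile 6-3-4 — violates.
(c) /ʃ.θ/: profile 3-3 — obeys.
(d) /g.q/: profile 1-1 — obeys.
(e) /ŋ.f/: profile 4-3 — violates.
(f) /k.ð.j/: profile 1-3-7 — obeys.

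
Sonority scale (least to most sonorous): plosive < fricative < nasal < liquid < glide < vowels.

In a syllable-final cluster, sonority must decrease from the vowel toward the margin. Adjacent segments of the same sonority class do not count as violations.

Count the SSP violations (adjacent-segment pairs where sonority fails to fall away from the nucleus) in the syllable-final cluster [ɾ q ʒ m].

/ɾ/: liquid = 4.
/q/: plosive = 1.
/ʒ/: fricative = 2.
/m/: nasal = 3.
/ɾ/→/q/: 4→1 (falls) — ok.
/q/→/ʒ/: 1→2 (does not fall) — violation.
/ʒ/→/m/: 2→3 (does not fall) — violation.

2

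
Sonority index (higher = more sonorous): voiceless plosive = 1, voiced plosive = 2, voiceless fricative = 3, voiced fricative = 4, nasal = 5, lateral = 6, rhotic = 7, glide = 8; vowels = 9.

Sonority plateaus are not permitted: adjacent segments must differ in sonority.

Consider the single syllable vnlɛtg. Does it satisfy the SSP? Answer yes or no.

Onset: /v/ is a voiced fricative (sonority 4), /n/ is a nasal (sonority 5), /l/ is a lateral (sonority 6); then the nucleus /ɛ/ (sonority 9).
Onset profile 4-5-6-9 — rises to the nucleus.
Coda: /t/ is a voiceless plosive (sonority 1), /g/ is a voiced plosive (sonority 2).
Coda profile 9-1-2 — does not strictly fall throughout.

no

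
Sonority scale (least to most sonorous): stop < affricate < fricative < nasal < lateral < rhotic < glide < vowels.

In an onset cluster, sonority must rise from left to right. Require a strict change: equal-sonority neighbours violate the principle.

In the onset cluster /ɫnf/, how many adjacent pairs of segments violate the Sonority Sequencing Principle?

2

/ɫ/ — lateral, sonority 5.
/n/ — nasal, sonority 4.
/f/ — fricative, sonority 3.
/ɫ/→/n/: 5→4 (does not rise) — violation.
/n/→/f/: 4→3 (does not rise) — violation.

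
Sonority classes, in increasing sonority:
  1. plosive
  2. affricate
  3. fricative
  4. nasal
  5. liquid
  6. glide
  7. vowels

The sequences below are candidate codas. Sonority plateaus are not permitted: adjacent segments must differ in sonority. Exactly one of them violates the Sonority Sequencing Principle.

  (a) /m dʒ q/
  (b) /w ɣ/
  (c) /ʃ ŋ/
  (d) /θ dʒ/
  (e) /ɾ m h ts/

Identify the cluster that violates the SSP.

(a) 4-2-1 → obeys
(b) 6-3 → obeys
(c) 3-4 → violates
(d) 3-2 → obeys
(e) 5-4-3-2 → obeys

c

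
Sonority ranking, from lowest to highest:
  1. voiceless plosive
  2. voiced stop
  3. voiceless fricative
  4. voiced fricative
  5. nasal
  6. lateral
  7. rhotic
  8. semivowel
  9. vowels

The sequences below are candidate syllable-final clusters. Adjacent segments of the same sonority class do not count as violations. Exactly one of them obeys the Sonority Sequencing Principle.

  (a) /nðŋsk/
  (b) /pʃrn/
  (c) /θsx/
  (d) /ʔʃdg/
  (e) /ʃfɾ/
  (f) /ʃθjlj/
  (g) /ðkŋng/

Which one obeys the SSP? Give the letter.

(a) /nðŋsk/: profile 5-4-5-3-1 — violates.
(b) /pʃrn/: profile 1-3-7-5 — violates.
(c) /θsx/: profile 3-3-3 — obeys.
(d) /ʔʃdg/: profile 1-3-2-2 — violates.
(e) /ʃfɾ/: profile 3-3-7 — violates.
(f) /ʃθjlj/: profile 3-3-8-6-8 — violates.
(g) /ðkŋng/: profile 4-1-5-5-2 — violates.

c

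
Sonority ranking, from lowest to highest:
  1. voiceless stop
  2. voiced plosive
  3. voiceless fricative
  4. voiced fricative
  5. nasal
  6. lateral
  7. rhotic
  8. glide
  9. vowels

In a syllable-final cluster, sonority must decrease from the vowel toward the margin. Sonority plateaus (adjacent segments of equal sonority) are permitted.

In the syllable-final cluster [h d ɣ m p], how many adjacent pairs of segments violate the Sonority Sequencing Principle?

/h/ — voiceless fricative, sonority 3.
/d/ — voiced plosive, sonority 2.
/ɣ/ — voiced fricative, sonority 4.
/m/ — nasal, sonority 5.
/p/ — voiceless stop, sonority 1.
/h/→/d/: 3→2 (falls) — ok.
/d/→/ɣ/: 2→4 (does not fall) — violation.
/ɣ/→/m/: 4→5 (does not fall) — violation.
/m/→/p/: 5→1 (falls) — ok.

2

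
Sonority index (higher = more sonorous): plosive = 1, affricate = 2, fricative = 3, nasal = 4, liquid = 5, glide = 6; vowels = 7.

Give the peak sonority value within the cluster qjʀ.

/q/: plosive = 1.
/j/: glide = 6.
/ʀ/: liquid = 5.
The maximum is 6.

6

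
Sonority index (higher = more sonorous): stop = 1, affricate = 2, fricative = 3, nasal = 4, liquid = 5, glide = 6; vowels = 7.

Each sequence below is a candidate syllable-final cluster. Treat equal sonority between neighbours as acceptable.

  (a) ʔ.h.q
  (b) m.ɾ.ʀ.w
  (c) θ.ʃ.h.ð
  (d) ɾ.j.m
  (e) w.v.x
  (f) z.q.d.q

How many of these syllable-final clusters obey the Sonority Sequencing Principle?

(a) ʔ.h.q: profile 1-3-1 — violates.
(b) m.ɾ.ʀ.w: profile 4-5-5-6 — violates.
(c) θ.ʃ.h.ð: profile 3-3-3-3 — obeys.
(d) ɾ.j.m: profile 5-6-4 — violates.
(e) w.v.x: profile 6-3-3 — obeys.
(f) z.q.d.q: profile 3-1-1-1 — obeys.

3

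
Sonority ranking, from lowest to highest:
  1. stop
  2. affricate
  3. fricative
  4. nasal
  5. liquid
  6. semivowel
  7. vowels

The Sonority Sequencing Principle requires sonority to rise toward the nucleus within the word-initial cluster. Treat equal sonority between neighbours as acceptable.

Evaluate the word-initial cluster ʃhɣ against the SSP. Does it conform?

/ʃ/: fricative = 3.
/h/: fricative = 3.
/ɣ/: fricative = 3.
The profile 3-3-3 is non-decreasing (plateaus allowed), so the word-initial cluster satisfies the SSP.

yes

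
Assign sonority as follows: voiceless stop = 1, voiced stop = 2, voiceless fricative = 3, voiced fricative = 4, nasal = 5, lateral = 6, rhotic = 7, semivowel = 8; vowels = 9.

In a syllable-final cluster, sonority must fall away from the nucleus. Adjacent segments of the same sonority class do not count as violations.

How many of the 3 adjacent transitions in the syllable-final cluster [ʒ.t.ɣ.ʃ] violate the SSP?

/ʒ/ — voiced fricative, sonority 4.
/t/ — voiceless stop, sonority 1.
/ɣ/ — voiced fricative, sonority 4.
/ʃ/ — voiceless fricative, sonority 3.
/ʒ/→/t/: 4→1 (falls) — ok.
/t/→/ɣ/: 1→4 (does not fall) — violation.
/ɣ/→/ʃ/: 4→3 (falls) — ok.

1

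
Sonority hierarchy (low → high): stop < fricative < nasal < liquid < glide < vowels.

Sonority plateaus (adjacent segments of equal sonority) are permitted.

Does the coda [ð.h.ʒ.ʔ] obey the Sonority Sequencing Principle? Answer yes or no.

yes

/ð/: fricative = 2.
/h/: fricative = 2.
/ʒ/: fricative = 2.
/ʔ/: stop = 1.
The profile 2-2-2-1 is non-increasing (plateaus allowed), so the coda satisfies the SSP.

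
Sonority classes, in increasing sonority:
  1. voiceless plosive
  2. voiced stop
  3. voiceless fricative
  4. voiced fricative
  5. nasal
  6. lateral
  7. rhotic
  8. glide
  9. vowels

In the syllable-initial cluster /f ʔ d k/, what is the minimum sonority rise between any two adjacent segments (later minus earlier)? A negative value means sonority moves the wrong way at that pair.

/f/: voiceless fricative = 3.
/ʔ/: voiceless plosive = 1.
/d/: voiced stop = 2.
/k/: voiceless plosive = 1.
/f/→/ʔ/: change -2.
/ʔ/→/d/: change +1.
/d/→/k/: change -1.
Minimum = -2.

-2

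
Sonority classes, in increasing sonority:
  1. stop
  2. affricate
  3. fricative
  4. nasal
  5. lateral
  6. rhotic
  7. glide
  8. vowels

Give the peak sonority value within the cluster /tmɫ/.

/t/ is a stop (sonority 1).
/m/ is a nasal (sonority 4).
/ɫ/ is a lateral (sonority 5).
The maximum is 5.

5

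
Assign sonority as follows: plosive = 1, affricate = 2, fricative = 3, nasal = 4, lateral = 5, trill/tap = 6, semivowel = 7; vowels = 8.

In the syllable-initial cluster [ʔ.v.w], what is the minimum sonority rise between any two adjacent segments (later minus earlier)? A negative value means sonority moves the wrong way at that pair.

/ʔ/ is a plosive (sonority 1).
/v/ is a fricative (sonority 3).
/w/ is a semivowel (sonority 7).
/ʔ/→/v/: change +2.
/v/→/w/: change +4.
Minimum = 2.

2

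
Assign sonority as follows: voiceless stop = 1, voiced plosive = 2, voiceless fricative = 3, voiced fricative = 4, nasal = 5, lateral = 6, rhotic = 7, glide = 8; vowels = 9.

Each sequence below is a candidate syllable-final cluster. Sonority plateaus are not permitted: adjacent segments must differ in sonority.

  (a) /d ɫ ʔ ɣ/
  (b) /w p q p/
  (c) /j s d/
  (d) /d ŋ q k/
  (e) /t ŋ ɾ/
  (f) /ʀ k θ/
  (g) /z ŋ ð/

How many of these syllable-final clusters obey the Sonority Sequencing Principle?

1

(a) sonority 2-6-1-4: ill-formed.
(b) sonority 8-1-1-1: ill-formed.
(c) sonority 8-3-2: well-formed.
(d) sonority 2-5-1-1: ill-formed.
(e) sonority 1-5-7: ill-formed.
(f) sonority 7-1-3: ill-formed.
(g) sonority 4-5-4: ill-formed.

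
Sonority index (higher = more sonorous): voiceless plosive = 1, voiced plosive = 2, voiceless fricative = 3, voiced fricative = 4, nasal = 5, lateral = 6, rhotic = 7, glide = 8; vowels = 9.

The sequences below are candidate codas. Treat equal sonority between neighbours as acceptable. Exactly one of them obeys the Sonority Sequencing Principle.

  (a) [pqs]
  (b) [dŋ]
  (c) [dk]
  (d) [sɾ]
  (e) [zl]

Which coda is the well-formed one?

c

(a) 1-1-3 → violates
(b) 2-5 → violates
(c) 2-1 → obeys
(d) 3-7 → violates
(e) 4-6 → violates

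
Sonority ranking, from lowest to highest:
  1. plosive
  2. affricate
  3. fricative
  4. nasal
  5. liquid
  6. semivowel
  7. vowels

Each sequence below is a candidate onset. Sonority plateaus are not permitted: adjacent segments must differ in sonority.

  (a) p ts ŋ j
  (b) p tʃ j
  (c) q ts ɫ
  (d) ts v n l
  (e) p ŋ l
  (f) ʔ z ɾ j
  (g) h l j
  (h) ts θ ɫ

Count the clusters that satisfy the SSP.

(a) sonority 1-2-4-6: well-formed.
(b) sonority 1-2-6: well-formed.
(c) sonority 1-2-5: well-formed.
(d) sonority 2-3-4-5: well-formed.
(e) sonority 1-4-5: well-formed.
(f) sonority 1-3-5-6: well-formed.
(g) sonority 3-5-6: well-formed.
(h) sonority 2-3-5: well-formed.

8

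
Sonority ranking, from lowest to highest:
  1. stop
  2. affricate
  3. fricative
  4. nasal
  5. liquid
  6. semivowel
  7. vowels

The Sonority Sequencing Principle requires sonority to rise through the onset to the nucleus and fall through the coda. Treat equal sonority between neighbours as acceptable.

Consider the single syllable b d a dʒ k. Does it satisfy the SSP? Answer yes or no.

yes

Onset: /b/ is a stop (sonority 1), /d/ is a stop (sonority 1); then the nucleus /a/ (sonority 7).
Onset profile 1-1-7 — rises to the nucleus.
Coda: /dʒ/ is an affricate (sonority 2), /k/ is a stop (sonority 1).
Coda profile 7-2-1 — falls from the nucleus.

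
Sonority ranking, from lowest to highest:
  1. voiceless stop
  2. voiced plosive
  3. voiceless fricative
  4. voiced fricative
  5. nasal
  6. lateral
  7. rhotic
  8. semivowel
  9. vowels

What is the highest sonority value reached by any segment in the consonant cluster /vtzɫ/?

/v/ is a voiced fricative (sonority 4).
/t/ is a voiceless stop (sonority 1).
/z/ is a voiced fricative (sonority 4).
/ɫ/ is a lateral (sonority 6).
The maximum is 6.

6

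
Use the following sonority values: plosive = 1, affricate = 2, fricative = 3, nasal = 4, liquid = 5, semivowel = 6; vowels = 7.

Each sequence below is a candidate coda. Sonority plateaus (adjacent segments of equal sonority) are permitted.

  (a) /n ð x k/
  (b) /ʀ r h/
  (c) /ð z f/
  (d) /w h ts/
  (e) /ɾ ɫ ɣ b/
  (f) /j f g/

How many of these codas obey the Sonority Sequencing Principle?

(a) sonority 4-3-3-1: well-formed.
(b) sonority 5-5-3: well-formed.
(c) sonority 3-3-3: well-formed.
(d) sonority 6-3-2: well-formed.
(e) sonority 5-5-3-1: well-formed.
(f) sonority 6-3-1: well-formed.

6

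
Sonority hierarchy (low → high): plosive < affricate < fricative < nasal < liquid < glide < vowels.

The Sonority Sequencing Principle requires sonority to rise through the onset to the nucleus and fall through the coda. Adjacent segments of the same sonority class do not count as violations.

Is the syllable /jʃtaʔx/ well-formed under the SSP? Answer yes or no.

Onset: /j/ is a glide (sonority 6), /ʃ/ is a fricative (sonority 3), /t/ is a plosive (sonority 1); then the nucleus /a/ (sonority 7).
Onset profile 6-3-1-7 — does not rise throughout.
Coda: /ʔ/ is a plosive (sonority 1), /x/ is a fricative (sonority 3).
Coda profile 7-1-3 — does not fall throughout.

no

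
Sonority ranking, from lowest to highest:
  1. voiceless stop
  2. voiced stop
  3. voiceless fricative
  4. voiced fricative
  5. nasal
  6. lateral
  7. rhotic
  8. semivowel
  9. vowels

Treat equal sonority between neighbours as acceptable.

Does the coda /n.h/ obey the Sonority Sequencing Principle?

yes

/n/: nasal = 5.
/h/: voiceless fricative = 3.
The profile 5-3 strictly falls, so the coda satisfies the SSP.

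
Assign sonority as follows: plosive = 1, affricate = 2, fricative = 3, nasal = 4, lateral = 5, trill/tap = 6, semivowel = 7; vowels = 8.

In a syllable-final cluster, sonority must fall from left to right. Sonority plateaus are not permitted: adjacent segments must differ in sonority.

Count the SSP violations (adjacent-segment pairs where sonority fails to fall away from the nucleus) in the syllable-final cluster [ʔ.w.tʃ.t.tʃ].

2

/ʔ/ — plosive, sonority 1.
/w/ — semivowel, sonority 7.
/tʃ/ — affricate, sonority 2.
/t/ — plosive, sonority 1.
/tʃ/ — affricate, sonority 2.
/ʔ/→/w/: 1→7 (does not fall) — violation.
/w/→/tʃ/: 7→2 (falls) — ok.
/tʃ/→/t/: 2→1 (falls) — ok.
/t/→/tʃ/: 1→2 (does not fall) — violation.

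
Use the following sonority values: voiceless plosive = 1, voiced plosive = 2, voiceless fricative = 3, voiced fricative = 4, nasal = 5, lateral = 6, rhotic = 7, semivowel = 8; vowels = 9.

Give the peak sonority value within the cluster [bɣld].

6

/b/: voiced plosive = 2.
/ɣ/: voiced fricative = 4.
/l/: lateral = 6.
/d/: voiced plosive = 2.
The maximum is 6.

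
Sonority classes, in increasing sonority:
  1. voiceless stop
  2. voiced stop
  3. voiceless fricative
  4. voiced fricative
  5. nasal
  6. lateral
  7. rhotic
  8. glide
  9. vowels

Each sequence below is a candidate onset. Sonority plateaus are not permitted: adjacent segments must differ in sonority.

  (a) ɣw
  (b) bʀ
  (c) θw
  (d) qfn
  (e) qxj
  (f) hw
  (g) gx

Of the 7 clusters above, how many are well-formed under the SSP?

(a) 4-8 → obeys
(b) 2-7 → obeys
(c) 3-8 → obeys
(d) 1-3-5 → obeys
(e) 1-3-8 → obeys
(f) 3-8 → obeys
(g) 2-3 → obeys

7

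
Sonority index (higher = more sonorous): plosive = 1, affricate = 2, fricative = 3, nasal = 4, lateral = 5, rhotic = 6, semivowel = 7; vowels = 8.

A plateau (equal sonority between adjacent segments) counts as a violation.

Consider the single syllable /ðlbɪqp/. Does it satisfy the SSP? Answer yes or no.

Onset: /ð/ is a fricative (sonority 3), /l/ is a lateral (sonority 5), /b/ is a plosive (sonority 1); then the nucleus /ɪ/ (sonority 8).
Onset profile 3-5-1-8 — does not strictly rise throughout.
Coda: /q/ is a plosive (sonority 1), /p/ is a plosive (sonority 1).
Coda profile 8-1-1 — does not strictly fall throughout.

no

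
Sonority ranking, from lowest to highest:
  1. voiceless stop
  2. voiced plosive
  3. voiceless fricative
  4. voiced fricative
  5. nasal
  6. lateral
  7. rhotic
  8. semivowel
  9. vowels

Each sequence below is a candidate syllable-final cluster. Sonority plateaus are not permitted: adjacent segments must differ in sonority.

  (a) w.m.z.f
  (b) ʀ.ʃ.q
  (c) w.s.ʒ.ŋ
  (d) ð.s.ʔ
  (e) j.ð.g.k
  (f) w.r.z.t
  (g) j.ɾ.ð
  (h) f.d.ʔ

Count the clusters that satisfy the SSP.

(a) w.m.z.f: profile 8-5-4-3 — obeys.
(b) ʀ.ʃ.q: profile 7-3-1 — obeys.
(c) w.s.ʒ.ŋ: profile 8-3-4-5 — violates.
(d) ð.s.ʔ: profile 4-3-1 — obeys.
(e) j.ð.g.k: profile 8-4-2-1 — obeys.
(f) w.r.z.t: profile 8-7-4-1 — obeys.
(g) j.ɾ.ð: profile 8-7-4 — obeys.
(h) f.d.ʔ: profile 3-2-1 — obeys.

7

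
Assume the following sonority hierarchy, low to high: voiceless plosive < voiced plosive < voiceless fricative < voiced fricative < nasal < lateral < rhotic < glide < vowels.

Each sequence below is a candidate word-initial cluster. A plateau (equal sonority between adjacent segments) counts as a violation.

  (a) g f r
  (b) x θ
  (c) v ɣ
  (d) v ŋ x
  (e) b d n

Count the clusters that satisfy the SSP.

(a) 2-3-7 → obeys
(b) 3-3 → violates
(c) 4-4 → violates
(d) 4-5-3 → violates
(e) 2-2-5 → violates

1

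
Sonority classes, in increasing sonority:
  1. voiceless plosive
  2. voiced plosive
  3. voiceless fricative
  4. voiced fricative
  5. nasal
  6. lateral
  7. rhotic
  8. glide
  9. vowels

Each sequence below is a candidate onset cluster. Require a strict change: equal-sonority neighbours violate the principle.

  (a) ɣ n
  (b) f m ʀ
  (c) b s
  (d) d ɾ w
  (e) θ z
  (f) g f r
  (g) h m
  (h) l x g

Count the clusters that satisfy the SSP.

(a) sonority 4-5: well-formed.
(b) sonority 3-5-7: well-formed.
(c) sonority 2-3: well-formed.
(d) sonority 2-7-8: well-formed.
(e) sonority 3-4: well-formed.
(f) sonority 2-3-7: well-formed.
(g) sonority 3-5: well-formed.
(h) sonority 6-3-2: ill-formed.

7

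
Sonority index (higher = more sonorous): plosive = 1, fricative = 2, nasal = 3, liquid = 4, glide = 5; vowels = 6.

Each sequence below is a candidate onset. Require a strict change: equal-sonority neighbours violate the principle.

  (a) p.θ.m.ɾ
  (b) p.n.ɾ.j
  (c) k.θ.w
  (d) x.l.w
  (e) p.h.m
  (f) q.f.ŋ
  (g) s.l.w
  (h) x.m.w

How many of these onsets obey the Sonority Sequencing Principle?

8

(a) sonority 1-2-3-4: well-formed.
(b) sonority 1-3-4-5: well-formed.
(c) sonority 1-2-5: well-formed.
(d) sonority 2-4-5: well-formed.
(e) sonority 1-2-3: well-formed.
(f) sonority 1-2-3: well-formed.
(g) sonority 2-4-5: well-formed.
(h) sonority 2-3-5: well-formed.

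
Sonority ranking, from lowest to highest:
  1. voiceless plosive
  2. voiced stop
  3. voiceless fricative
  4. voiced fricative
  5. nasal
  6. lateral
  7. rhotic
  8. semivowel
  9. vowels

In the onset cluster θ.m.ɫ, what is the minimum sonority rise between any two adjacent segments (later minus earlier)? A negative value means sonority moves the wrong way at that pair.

/θ/ — voiceless fricative, sonority 3.
/m/ — nasal, sonority 5.
/ɫ/ — lateral, sonority 6.
/θ/→/m/: change +2.
/m/→/ɫ/: change +1.
Minimum = 1.

1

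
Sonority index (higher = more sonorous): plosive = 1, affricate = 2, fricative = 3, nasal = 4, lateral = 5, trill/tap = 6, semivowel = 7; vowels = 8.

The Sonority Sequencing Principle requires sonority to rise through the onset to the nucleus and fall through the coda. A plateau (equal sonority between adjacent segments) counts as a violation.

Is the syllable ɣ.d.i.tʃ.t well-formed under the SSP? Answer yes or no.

Onset: /ɣ/ is a fricative (sonority 3), /d/ is a plosive (sonority 1); then the nucleus /i/ (sonority 8).
Onset profile 3-1-8 — does not strictly rise throughout.
Coda: /tʃ/ is an affricate (sonority 2), /t/ is a plosive (sonority 1).
Coda profile 8-2-1 — falls from the nucleus.

no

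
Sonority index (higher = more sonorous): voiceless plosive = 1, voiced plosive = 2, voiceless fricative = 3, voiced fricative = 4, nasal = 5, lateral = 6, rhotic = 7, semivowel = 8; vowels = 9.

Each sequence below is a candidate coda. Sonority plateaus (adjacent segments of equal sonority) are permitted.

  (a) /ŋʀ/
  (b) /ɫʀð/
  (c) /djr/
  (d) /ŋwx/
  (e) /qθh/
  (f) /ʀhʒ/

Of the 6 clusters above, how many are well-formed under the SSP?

(a) 5-7 → violates
(b) 6-7-4 → violates
(c) 2-8-7 → violates
(d) 5-8-3 → violates
(e) 1-3-3 → violates
(f) 7-3-4 → violates

0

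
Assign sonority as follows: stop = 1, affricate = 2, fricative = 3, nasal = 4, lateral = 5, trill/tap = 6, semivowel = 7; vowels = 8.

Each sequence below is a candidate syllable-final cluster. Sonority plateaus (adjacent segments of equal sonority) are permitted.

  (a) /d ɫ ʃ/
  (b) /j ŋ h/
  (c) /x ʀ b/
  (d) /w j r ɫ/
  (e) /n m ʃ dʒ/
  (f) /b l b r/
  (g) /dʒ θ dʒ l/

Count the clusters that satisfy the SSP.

3

(a) 1-5-3 → violates
(b) 7-4-3 → obeys
(c) 3-6-1 → violates
(d) 7-7-6-5 → obeys
(e) 4-4-3-2 → obeys
(f) 1-5-1-6 → violates
(g) 2-3-2-5 → violates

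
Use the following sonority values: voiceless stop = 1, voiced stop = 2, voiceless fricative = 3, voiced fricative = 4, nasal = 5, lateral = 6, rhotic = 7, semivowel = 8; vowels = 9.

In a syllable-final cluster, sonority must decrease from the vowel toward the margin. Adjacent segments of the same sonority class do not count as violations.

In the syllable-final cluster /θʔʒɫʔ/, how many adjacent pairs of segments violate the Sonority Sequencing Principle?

2

/θ/ — voiceless fricative, sonority 3.
/ʔ/ — voiceless stop, sonority 1.
/ʒ/ — voiced fricative, sonority 4.
/ɫ/ — lateral, sonority 6.
/ʔ/ — voiceless stop, sonority 1.
/θ/→/ʔ/: 3→1 (falls) — ok.
/ʔ/→/ʒ/: 1→4 (does not fall) — violation.
/ʒ/→/ɫ/: 4→6 (does not fall) — violation.
/ɫ/→/ʔ/: 6→1 (falls) — ok.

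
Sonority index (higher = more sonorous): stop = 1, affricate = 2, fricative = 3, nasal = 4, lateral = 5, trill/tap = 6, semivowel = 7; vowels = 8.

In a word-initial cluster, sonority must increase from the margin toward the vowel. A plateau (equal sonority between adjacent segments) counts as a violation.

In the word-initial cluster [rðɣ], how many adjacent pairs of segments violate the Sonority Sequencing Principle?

2

/r/ — trill/tap, sonority 6.
/ð/ — fricative, sonority 3.
/ɣ/ — fricative, sonority 3.
/r/→/ð/: 6→3 (does not rise) — violation.
/ð/→/ɣ/: 3→3 (plateau) — violation.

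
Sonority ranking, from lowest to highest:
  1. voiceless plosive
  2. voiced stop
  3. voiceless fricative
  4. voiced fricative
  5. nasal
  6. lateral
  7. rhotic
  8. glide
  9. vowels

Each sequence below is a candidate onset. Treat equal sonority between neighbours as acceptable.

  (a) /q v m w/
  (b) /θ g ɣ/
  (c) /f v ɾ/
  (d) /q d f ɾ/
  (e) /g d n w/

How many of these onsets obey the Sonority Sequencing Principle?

(a) 1-4-5-8 → obeys
(b) 3-2-4 → violates
(c) 3-4-7 → obeys
(d) 1-2-3-7 → obeys
(e) 2-2-5-8 → obeys

4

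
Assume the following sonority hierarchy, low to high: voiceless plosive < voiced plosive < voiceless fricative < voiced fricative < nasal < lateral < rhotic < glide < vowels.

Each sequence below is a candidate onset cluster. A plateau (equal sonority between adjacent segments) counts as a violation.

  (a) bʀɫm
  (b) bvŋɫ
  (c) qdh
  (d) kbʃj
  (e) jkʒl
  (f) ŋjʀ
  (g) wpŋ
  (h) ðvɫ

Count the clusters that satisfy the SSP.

(a) bʀɫm: profile 2-7-6-5 — violates.
(b) bvŋɫ: profile 2-4-5-6 — obeys.
(c) qdh: profile 1-2-3 — obeys.
(d) kbʃj: profile 1-2-3-8 — obeys.
(e) jkʒl: profile 8-1-4-6 — violates.
(f) ŋjʀ: profile 5-8-7 — violates.
(g) wpŋ: profile 8-1-5 — violates.
(h) ðvɫ: profile 4-4-6 — violates.

3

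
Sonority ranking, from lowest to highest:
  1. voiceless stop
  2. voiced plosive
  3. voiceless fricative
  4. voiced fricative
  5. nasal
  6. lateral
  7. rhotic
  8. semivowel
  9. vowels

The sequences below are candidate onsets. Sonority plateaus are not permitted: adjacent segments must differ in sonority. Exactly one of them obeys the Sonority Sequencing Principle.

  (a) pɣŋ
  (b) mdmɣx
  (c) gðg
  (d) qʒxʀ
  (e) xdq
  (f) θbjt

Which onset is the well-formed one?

a

(a) 1-4-5 → obeys
(b) 5-2-5-4-3 → violates
(c) 2-4-2 → violates
(d) 1-4-3-7 → violates
(e) 3-2-1 → violates
(f) 3-2-8-1 → violates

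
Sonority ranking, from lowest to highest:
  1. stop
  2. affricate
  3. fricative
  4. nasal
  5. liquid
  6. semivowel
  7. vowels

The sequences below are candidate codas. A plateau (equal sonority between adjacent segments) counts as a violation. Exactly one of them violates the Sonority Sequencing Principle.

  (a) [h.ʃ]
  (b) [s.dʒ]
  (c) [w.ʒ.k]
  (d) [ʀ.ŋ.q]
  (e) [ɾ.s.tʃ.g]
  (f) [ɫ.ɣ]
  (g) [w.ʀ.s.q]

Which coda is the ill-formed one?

(a) [h.ʃ]: profile 3-3 — violates.
(b) [s.dʒ]: profile 3-2 — obeys.
(c) [w.ʒ.k]: profile 6-3-1 — obeys.
(d) [ʀ.ŋ.q]: profile 5-4-1 — obeys.
(e) [ɾ.s.tʃ.g]: profile 5-3-2-1 — obeys.
(f) [ɫ.ɣ]: profile 5-3 — obeys.
(g) [w.ʀ.s.q]: profile 6-5-3-1 — obeys.

a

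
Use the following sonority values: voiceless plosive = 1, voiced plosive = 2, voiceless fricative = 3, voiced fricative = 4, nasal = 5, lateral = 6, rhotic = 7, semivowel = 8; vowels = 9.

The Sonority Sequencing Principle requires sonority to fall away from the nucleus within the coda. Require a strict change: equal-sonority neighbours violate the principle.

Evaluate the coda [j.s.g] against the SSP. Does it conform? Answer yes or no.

yes

/j/: semivowel = 8.
/s/: voiceless fricative = 3.
/g/: voiced plosive = 2.
The profile 8-3-2 strictly falls, so the coda satisfies the SSP.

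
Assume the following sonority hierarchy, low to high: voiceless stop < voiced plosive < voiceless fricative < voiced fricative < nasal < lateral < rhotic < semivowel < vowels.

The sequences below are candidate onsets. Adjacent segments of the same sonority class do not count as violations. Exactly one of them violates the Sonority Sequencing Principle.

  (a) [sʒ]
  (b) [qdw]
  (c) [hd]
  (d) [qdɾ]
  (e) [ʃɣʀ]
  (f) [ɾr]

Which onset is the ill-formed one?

c

(a) 3-4 → obeys
(b) 1-2-8 → obeys
(c) 3-2 → violates
(d) 1-2-7 → obeys
(e) 3-4-7 → obeys
(f) 7-7 → obeys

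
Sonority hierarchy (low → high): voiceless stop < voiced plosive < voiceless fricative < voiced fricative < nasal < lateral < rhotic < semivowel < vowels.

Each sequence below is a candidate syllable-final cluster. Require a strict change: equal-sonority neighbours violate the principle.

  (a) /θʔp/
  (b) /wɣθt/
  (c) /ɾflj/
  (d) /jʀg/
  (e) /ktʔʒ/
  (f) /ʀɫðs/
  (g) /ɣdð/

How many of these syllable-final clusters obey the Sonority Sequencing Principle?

3

(a) /θʔp/: profile 3-1-1 — violates.
(b) /wɣθt/: profile 8-4-3-1 — obeys.
(c) /ɾflj/: profile 7-3-6-8 — violates.
(d) /jʀg/: profile 8-7-2 — obeys.
(e) /ktʔʒ/: profile 1-1-1-4 — violates.
(f) /ʀɫðs/: profile 7-6-4-3 — obeys.
(g) /ɣdð/: profile 4-2-4 — violates.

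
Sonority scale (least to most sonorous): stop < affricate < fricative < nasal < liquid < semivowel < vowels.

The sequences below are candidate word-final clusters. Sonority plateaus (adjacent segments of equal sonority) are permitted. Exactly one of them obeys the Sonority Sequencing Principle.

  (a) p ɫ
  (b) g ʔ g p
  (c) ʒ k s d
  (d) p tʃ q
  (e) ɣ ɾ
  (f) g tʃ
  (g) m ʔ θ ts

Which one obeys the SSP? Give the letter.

(a) 1-5 → violates
(b) 1-1-1-1 → obeys
(c) 3-1-3-1 → violates
(d) 1-2-1 → violates
(e) 3-5 → violates
(f) 1-2 → violates
(g) 4-1-3-2 → violates

b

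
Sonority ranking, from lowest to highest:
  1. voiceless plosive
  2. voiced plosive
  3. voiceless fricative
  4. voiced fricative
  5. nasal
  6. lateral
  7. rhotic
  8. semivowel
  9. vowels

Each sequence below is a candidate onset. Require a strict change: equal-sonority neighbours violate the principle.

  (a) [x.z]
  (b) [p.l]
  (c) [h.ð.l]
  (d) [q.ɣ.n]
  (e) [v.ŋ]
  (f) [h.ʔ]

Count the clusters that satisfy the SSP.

(a) [x.z]: profile 3-4 — obeys.
(b) [p.l]: profile 1-6 — obeys.
(c) [h.ð.l]: profile 3-4-6 — obeys.
(d) [q.ɣ.n]: profile 1-4-5 — obeys.
(e) [v.ŋ]: profile 4-5 — obeys.
(f) [h.ʔ]: profile 3-1 — violates.

5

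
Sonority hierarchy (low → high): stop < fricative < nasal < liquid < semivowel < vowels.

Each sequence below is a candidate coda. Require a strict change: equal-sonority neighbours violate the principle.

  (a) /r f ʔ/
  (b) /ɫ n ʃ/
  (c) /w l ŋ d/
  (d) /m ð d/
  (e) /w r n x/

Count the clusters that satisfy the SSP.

5

(a) 4-2-1 → obeys
(b) 4-3-2 → obeys
(c) 5-4-3-1 → obeys
(d) 3-2-1 → obeys
(e) 5-4-3-2 → obeys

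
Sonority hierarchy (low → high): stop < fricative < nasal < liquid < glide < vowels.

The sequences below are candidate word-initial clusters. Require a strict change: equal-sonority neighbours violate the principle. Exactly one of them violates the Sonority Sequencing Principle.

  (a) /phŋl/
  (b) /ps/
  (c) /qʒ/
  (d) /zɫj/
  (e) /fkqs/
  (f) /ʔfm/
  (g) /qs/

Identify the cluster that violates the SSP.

e

(a) 1-2-3-4 → obeys
(b) 1-2 → obeys
(c) 1-2 → obeys
(d) 2-4-5 → obeys
(e) 2-1-1-2 → violates
(f) 1-2-3 → obeys
(g) 1-2 → obeys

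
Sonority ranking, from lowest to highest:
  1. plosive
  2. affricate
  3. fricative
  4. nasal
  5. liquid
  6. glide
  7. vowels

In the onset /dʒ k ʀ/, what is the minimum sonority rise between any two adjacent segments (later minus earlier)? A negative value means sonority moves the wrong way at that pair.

/dʒ/: affricate = 2.
/k/: plosive = 1.
/ʀ/: liquid = 5.
/dʒ/→/k/: change -1.
/k/→/ʀ/: change +4.
Minimum = -1.

-1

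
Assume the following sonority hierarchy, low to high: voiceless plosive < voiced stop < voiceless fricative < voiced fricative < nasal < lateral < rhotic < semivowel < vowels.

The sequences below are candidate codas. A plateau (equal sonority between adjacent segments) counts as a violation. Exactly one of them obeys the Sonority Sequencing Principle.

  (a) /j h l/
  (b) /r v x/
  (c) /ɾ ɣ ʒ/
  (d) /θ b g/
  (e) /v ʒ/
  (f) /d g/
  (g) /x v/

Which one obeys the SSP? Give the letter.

b

(a) /j h l/: profile 8-3-6 — violates.
(b) /r v x/: profile 7-4-3 — obeys.
(c) /ɾ ɣ ʒ/: profile 7-4-4 — violates.
(d) /θ b g/: profile 3-2-2 — violates.
(e) /v ʒ/: profile 4-4 — violates.
(f) /d g/: profile 2-2 — violates.
(g) /x v/: profile 3-4 — violates.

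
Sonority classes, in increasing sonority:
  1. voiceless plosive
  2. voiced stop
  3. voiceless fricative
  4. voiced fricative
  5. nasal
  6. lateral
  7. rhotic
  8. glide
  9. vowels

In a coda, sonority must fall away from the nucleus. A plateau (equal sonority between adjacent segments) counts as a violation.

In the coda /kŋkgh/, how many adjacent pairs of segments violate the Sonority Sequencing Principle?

/k/ — voiceless plosive, sonority 1.
/ŋ/ — nasal, sonority 5.
/k/ — voiceless plosive, sonority 1.
/g/ — voiced stop, sonority 2.
/h/ — voiceless fricative, sonority 3.
/k/→/ŋ/: 1→5 (does not fall) — violation.
/ŋ/→/k/: 5→1 (falls) — ok.
/k/→/g/: 1→2 (does not fall) — violation.
/g/→/h/: 2→3 (does not fall) — violation.

3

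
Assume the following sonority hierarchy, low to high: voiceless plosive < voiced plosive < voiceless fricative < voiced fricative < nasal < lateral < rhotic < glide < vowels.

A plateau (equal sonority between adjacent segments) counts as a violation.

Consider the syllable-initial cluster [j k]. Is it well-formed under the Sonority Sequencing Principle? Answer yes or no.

no

/j/ — glide, sonority 8.
/k/ — voiceless plosive, sonority 1.
The profile is 8-1. Between /j/ (8) and /k/ (1) sonority does not rise, so the cluster violates the SSP.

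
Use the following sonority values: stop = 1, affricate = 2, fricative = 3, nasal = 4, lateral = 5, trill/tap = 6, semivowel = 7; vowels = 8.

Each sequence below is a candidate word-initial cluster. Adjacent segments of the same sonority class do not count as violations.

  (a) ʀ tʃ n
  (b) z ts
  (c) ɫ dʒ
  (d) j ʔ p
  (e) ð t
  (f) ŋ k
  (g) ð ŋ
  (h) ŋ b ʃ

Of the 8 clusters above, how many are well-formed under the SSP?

1

(a) sonority 6-2-4: ill-formed.
(b) sonority 3-2: ill-formed.
(c) sonority 5-2: ill-formed.
(d) sonority 7-1-1: ill-formed.
(e) sonority 3-1: ill-formed.
(f) sonority 4-1: ill-formed.
(g) sonority 3-4: well-formed.
(h) sonority 4-1-3: ill-formed.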